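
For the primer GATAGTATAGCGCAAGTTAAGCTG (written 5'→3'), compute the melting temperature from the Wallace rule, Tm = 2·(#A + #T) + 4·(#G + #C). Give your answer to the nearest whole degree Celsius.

68°C

Base counts: A=8, T=6, G=7, C=3 (length 24).
Tm = 2·(8+6) + 4·(7+3) = 2·14 + 4·10 = 28 + 40 = 68°C.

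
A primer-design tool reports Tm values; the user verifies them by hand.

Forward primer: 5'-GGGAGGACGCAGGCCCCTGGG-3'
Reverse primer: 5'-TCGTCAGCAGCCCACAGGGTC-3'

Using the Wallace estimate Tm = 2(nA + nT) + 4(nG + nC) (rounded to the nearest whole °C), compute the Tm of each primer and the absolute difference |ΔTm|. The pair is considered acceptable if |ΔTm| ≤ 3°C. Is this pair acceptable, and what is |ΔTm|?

Forward: A=3 T=1 G=11 C=6 → Tm = 2·4 + 4·17 = 76°C.
Reverse: A=4 T=3 G=6 C=8 → Tm = 2·7 + 4·14 = 70°C.
|ΔTm| = |76 − 70| = 6°C, > 3°C.

|ΔTm| = 6°C; the pair is not acceptable.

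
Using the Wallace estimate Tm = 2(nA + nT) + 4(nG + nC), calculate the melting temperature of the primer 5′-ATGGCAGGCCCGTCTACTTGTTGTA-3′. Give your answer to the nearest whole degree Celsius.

Base counts: A=4, T=8, G=7, C=6 (length 25).
Tm = 2·(4+8) + 4·(7+6) = 2·12 + 4·13 = 24 + 52 = 76°C.

76°C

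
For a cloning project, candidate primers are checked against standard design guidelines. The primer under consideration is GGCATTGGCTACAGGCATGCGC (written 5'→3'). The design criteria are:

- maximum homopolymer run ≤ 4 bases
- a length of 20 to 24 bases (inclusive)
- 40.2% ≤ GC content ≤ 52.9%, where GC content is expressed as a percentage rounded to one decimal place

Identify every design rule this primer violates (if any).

Fails: GC content.

Base counts: A=4, T=4, G=8, C=6 (length 22).
homopolymer run: longest run = 2 ✓
length: length 22 ✓
GC content: GC 14/22 = 63.6%, outside 40.2–52.9% ✗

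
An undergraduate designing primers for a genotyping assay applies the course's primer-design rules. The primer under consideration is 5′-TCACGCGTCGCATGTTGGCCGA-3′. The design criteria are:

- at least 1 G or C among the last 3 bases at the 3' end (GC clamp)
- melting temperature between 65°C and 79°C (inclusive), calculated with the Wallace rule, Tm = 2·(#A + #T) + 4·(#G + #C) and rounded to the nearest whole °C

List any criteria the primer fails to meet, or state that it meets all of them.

Base counts: A=3, T=5, G=7, C=7 (length 22).
GC clamp: 3' end CGA has 2 G/C ✓
Tm: Tm = 2·8 + 4·14 = 72°C ✓

Meets all criteria.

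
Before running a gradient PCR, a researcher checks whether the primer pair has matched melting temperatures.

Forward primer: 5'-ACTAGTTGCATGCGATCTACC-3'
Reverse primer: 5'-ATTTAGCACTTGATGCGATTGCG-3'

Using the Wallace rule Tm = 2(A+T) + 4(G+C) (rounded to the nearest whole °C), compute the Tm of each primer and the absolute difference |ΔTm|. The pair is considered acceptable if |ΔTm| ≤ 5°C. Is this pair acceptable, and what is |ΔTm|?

|ΔTm| = 4°C; the pair is acceptable.

Forward: A=5 T=6 G=4 C=6 → Tm = 2·11 + 4·10 = 62°C.
Reverse: A=5 T=8 G=6 C=4 → Tm = 2·13 + 4·10 = 66°C.
|ΔTm| = |62 − 66| = 4°C, ≤ 5°C.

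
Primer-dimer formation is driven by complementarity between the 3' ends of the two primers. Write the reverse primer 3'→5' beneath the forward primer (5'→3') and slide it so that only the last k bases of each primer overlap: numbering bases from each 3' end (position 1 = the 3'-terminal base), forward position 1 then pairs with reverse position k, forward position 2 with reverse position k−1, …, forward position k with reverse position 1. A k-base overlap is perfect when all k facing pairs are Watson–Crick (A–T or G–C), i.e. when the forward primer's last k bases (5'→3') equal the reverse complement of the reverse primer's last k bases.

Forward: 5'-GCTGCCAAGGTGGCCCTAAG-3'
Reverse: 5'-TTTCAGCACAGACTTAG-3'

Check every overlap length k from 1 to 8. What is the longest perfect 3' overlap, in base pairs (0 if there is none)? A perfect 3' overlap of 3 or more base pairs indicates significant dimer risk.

Longest perfect overlap: 5 complementary base pairs; significant dimer risk (threshold 3).

Last 8 bases (5'→3') — forward …GCCCTAAG, reverse …AGACTTAG.
Reverse complement of the reverse primer's last 8 bases: CTAAGTCT; its first k bases are the reverse complement of the reverse primer's last k bases, so a perfect k-base overlap needs the forward primer's last k bases to equal them.
Comparing (forward last k vs required): k=1: G vs C ✗; k=2: AG vs CT ✗; k=3: AAG vs CTA ✗; k=4: TAAG vs CTAA ✗; k=5: CTAAG vs CTAAG ✓; k=6: CCTAAG vs CTAAGT ✗; k=7: CCCTAAG vs CTAAGTC ✗; k=8: GCCCTAAG vs CTAAGTCT ✗.
Only k = 5 is perfect, so the longest perfect 3' overlap is 5.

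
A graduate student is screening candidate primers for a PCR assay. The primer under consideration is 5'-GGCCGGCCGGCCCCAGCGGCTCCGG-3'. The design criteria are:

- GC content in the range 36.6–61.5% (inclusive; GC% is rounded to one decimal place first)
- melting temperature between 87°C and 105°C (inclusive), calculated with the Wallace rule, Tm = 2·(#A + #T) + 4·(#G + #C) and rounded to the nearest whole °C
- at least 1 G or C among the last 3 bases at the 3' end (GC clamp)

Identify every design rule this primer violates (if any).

Fails: GC content.

Base counts: A=1, T=1, G=11, C=12 (length 25).
GC content: GC 23/25 = 92.0%, outside 36.6–61.5% ✗
Tm: Tm = 2·2 + 4·23 = 96°C ✓
GC clamp: 3' end CGG has 3 G/C ✓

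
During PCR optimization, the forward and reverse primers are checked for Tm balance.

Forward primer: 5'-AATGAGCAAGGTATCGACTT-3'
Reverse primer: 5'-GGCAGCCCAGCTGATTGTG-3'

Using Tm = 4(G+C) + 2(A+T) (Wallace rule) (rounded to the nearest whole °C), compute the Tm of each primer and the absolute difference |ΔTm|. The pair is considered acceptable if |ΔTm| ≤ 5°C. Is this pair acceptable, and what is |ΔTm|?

|ΔTm| = 6°C; the pair is not acceptable.

Forward: A=7 T=5 G=5 C=3 → Tm = 2·12 + 4·8 = 56°C.
Reverse: A=3 T=4 G=7 C=5 → Tm = 2·7 + 4·12 = 62°C.
|ΔTm| = |56 − 62| = 6°C, > 5°C.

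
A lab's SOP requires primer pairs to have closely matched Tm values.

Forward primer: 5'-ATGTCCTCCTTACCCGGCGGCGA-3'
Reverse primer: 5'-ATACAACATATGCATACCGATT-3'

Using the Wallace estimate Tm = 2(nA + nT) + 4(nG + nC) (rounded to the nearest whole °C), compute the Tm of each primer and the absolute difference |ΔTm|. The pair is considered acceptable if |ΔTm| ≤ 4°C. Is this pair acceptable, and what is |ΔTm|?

|ΔTm| = 18°C; the pair is not acceptable.

Forward: A=3 T=5 G=6 C=9 → Tm = 2·8 + 4·15 = 76°C.
Reverse: A=9 T=6 G=2 C=5 → Tm = 2·15 + 4·7 = 58°C.
|ΔTm| = |76 − 58| = 18°C, > 4°C.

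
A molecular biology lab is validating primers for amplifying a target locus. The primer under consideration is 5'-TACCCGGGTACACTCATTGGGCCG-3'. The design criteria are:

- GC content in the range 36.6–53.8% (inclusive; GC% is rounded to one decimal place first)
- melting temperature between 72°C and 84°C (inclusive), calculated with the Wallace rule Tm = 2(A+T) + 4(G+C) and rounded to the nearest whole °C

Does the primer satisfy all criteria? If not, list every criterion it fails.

Fails: GC content.

Base counts: A=4, T=5, G=7, C=8 (length 24).
GC content: GC 15/24 = 62.5%, outside 36.6–53.8% ✗
Tm: Tm = 2·9 + 4·15 = 78°C ✓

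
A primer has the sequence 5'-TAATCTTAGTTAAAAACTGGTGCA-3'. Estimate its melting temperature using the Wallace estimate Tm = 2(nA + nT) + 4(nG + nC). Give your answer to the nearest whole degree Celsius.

62°C

Base counts: A=9, T=8, G=4, C=3 (length 24).
Tm = 2·(9+8) + 4·(4+3) = 2·17 + 4·7 = 34 + 28 = 62°C.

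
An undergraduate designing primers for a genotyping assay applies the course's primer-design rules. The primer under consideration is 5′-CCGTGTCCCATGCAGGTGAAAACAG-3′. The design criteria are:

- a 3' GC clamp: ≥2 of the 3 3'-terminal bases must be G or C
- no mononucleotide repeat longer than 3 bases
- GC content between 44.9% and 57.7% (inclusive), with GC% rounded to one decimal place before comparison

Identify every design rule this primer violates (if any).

Fails: homopolymer run.

Base counts: A=7, T=4, G=7, C=7 (length 25).
GC clamp: 3' end CAG has 2 G/C ✓
homopolymer run: longest run = 4, exceeds 3 ✗
GC content: GC 14/25 = 56.0% ✓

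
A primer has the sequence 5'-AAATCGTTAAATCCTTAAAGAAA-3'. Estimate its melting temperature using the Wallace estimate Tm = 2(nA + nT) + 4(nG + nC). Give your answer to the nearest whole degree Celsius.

Base counts: A=12, T=6, G=2, C=3 (length 23).
Tm = 2·(12+6) + 4·(2+3) = 2·18 + 4·5 = 36 + 20 = 56°C.

56°C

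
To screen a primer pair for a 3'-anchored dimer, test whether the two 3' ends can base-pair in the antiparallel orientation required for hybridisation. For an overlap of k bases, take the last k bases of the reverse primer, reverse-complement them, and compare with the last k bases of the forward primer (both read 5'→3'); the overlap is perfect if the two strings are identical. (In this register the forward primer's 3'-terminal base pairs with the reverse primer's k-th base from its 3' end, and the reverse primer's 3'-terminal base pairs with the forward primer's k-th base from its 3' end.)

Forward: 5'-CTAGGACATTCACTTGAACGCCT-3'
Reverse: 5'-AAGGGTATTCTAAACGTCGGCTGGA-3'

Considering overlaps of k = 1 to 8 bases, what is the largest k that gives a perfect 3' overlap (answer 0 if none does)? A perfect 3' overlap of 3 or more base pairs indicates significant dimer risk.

Longest perfect overlap: 1 complementary base pair; below the dimer-risk threshold (threshold 3).

Last 8 bases (5'→3') — forward …GAACGCCT, reverse …CGGCTGGA.
Reverse complement of the reverse primer's last 8 bases: TCCAGCCG; its first k bases are the reverse complement of the reverse primer's last k bases, so a perfect k-base overlap needs the forward primer's last k bases to equal them.
Comparing (forward last k vs required): k=1: T vs T ✓; k=2: CT vs TC ✗; k=3: CCT vs TCC ✗; k=4: GCCT vs TCCA ✗; k=5: CGCCT vs TCCAG ✗; k=6: ACGCCT vs TCCAGC ✗; k=7: AACGCCT vs TCCAGCC ✗; k=8: GAACGCCT vs TCCAGCCG ✗.
Only k = 1 is perfect, so the longest perfect 3' overlap is 1.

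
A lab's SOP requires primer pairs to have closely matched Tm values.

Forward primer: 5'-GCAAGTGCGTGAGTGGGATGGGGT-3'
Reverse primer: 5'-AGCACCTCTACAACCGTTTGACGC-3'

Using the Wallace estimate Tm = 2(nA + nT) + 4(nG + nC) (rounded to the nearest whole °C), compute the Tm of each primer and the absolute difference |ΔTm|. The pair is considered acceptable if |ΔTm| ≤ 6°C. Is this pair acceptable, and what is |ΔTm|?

Forward: A=4 T=5 G=13 C=2 → Tm = 2·9 + 4·15 = 78°C.
Reverse: A=6 T=5 G=4 C=9 → Tm = 2·11 + 4·13 = 74°C.
|ΔTm| = |78 − 74| = 4°C, ≤ 6°C.

|ΔTm| = 4°C; the pair is acceptable.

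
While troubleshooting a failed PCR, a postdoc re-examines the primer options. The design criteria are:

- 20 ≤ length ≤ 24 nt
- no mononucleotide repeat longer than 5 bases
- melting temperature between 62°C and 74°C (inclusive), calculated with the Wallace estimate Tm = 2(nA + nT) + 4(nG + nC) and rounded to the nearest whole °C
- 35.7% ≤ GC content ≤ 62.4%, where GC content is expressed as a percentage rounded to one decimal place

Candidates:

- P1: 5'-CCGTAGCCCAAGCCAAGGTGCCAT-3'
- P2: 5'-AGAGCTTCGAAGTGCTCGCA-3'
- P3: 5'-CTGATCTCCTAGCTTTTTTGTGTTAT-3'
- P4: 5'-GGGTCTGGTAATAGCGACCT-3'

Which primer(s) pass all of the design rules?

P1 (24 nt, A=6 T=3 G=6 C=9): length 24 ✓; longest run = 3 ✓; Tm = 2·9 + 4·15 = 78°C, outside 62–74°C ✗; GC 15/24 = 62.5%, outside 35.7–62.4% ✗ — fails.
P2 (20 nt, A=5 T=4 G=6 C=5): length 20 ✓; longest run = 2 ✓; Tm = 2·9 + 4·11 = 62°C ✓; GC 11/20 = 55.0% ✓ — passes.
P3 (26 nt, A=3 T=14 G=4 C=5): length 26, outside 20–24 ✗; longest run = 6, exceeds 5 ✗; Tm = 2·17 + 4·9 = 70°C ✓; GC 9/26 = 34.6%, outside 35.7–62.4% ✗ — fails.
P4 (20 nt, A=4 T=5 G=7 C=4): length 20 ✓; longest run = 3 ✓; Tm = 2·9 + 4·11 = 62°C ✓; GC 11/20 = 55.0% ✓ — passes.

P2 and P4.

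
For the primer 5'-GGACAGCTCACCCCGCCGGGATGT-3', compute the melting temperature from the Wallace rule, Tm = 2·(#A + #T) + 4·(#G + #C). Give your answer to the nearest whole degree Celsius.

Base counts: A=4, T=3, G=8, C=9 (length 24).
Tm = 2·(4+3) + 4·(8+9) = 2·7 + 4·17 = 14 + 68 = 82°C.

82°C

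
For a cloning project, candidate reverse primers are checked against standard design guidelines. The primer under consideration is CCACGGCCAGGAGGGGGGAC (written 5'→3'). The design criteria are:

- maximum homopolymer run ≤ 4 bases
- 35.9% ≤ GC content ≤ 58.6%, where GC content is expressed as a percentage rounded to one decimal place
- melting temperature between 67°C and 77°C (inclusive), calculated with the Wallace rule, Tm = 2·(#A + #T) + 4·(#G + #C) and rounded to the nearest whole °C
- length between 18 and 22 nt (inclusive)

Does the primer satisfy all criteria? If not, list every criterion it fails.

Fails: homopolymer run, GC content.

Base counts: A=4, T=0, G=10, C=6 (length 20).
homopolymer run: longest run = 6, exceeds 4 ✗
GC content: GC 16/20 = 80.0%, outside 35.9–58.6% ✗
Tm: Tm = 2·4 + 4·16 = 72°C ✓
length: length 20 ✓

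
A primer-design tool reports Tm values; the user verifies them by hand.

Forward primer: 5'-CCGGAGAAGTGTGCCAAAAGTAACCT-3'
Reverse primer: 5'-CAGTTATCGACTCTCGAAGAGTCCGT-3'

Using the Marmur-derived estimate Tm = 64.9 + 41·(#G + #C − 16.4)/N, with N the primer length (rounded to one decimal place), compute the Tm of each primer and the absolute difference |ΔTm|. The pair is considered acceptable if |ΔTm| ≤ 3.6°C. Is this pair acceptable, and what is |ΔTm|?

|ΔTm| = 0.0°C; the pair is acceptable.

Forward: G+C = 13, N = 26 → Tm = 64.9 + 41·(13 − 16.4)/26 = 59.5°C.
Reverse: G+C = 13, N = 26 → Tm = 64.9 + 41·(13 − 16.4)/26 = 59.5°C.
|ΔTm| = |59.5 − 59.5| = 0.0°C, ≤ 3.6°C.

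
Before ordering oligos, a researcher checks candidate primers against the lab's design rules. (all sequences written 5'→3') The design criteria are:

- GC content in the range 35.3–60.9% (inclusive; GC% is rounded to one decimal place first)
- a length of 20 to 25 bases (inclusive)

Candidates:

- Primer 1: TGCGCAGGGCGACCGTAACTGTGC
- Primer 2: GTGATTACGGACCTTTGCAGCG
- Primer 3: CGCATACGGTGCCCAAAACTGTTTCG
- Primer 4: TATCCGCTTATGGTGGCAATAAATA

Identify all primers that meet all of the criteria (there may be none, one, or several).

Primer 1 (24 nt, A=4 T=4 G=9 C=7): GC 16/24 = 66.7%, outside 35.3–60.9% ✗; length 24 ✓ — fails.
Primer 2 (22 nt, A=4 T=6 G=7 C=5): GC 12/22 = 54.5% ✓; length 22 ✓ — passes.
Primer 3 (26 nt, A=6 T=6 G=6 C=8): GC 14/26 = 53.8% ✓; length 26, outside 20–25 ✗ — fails.
Primer 4 (25 nt, A=8 T=8 G=5 C=4): GC 9/25 = 36.0% ✓; length 25 ✓ — passes.

Primer 2 and Primer 4.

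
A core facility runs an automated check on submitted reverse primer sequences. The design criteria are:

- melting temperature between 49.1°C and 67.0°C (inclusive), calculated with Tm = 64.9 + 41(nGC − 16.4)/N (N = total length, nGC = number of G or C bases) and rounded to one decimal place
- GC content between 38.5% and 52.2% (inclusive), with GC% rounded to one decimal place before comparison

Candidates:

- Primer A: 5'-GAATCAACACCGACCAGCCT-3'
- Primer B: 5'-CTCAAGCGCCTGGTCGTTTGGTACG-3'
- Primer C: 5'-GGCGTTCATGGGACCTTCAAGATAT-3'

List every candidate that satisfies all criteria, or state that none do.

Primer C only.

Primer A (20 nt, A=7 T=2 G=3 C=8): Tm = 64.9 + 41·(11 − 16.4)/20 = 53.8°C ✓; GC 11/20 = 55.0%, outside 38.5–52.2% ✗ — fails.
Primer B (25 nt, A=3 T=7 G=8 C=7): Tm = 64.9 + 41·(15 − 16.4)/25 = 62.6°C ✓; GC 15/25 = 60.0%, outside 38.5–52.2% ✗ — fails.
Primer C (25 nt, A=6 T=7 G=7 C=5): Tm = 64.9 + 41·(12 − 16.4)/25 = 57.7°C ✓; GC 12/25 = 48.0% ✓ — passes.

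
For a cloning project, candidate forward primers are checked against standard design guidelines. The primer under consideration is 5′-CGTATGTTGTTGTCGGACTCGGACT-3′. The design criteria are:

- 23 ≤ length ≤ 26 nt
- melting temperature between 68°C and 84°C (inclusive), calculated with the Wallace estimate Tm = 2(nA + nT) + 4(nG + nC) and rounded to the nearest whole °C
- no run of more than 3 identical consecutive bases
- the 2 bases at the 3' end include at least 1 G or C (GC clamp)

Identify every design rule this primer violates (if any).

Meets all criteria.

Base counts: A=3, T=9, G=8, C=5 (length 25).
length: length 25 ✓
Tm: Tm = 2·12 + 4·13 = 76°C ✓
homopolymer run: longest run = 2 ✓
GC clamp: 3' end CT has 1 G/C ✓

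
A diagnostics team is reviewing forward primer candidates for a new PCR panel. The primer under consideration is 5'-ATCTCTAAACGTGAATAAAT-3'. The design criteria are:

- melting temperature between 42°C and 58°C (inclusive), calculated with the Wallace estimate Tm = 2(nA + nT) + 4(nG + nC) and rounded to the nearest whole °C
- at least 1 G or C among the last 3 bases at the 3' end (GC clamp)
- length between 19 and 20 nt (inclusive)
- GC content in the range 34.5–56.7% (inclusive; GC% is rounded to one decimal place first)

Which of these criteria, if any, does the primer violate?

Base counts: A=9, T=6, G=2, C=3 (length 20).
Tm: Tm = 2·15 + 4·5 = 50°C ✓
GC clamp: 3' end AAT has 0 G/C, need ≥1 ✗
length: length 20 ✓
GC content: GC 5/20 = 25.0%, outside 34.5–56.7% ✗

Fails: GC clamp, GC content.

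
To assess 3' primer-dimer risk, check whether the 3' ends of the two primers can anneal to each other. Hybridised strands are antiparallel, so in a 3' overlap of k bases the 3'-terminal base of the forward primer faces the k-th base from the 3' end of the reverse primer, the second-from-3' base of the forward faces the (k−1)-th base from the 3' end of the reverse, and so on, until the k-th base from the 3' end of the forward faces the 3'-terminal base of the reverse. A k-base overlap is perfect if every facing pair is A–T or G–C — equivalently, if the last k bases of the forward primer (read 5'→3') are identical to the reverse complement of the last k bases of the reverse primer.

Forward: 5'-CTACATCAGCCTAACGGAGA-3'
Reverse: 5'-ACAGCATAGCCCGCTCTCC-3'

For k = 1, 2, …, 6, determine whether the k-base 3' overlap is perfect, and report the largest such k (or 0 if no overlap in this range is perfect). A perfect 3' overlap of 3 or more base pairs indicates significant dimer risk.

Longest perfect overlap: 5 complementary base pairs; significant dimer risk (threshold 3).

Last 6 bases (5'→3') — forward …CGGAGA, reverse …CTCTCC.
Reverse complement of the reverse primer's last 6 bases: GGAGAG; its first k bases are the reverse complement of the reverse primer's last k bases, so a perfect k-base overlap needs the forward primer's last k bases to equal them.
Comparing (forward last k vs required): k=1: A vs G ✗; k=2: GA vs GG ✗; k=3: AGA vs GGA ✗; k=4: GAGA vs GGAG ✗; k=5: GGAGA vs GGAGA ✓; k=6: CGGAGA vs GGAGAG ✗.
Only k = 5 is perfect, so the longest perfect 3' overlap is 5.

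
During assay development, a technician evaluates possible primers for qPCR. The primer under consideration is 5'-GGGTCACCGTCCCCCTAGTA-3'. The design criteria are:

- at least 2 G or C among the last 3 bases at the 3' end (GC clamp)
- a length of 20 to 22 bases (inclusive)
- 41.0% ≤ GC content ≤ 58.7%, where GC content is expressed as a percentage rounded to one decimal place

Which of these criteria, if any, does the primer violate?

Fails: GC clamp, GC content.

Base counts: A=3, T=4, G=5, C=8 (length 20).
GC clamp: 3' end GTA has 1 G/C, need ≥2 ✗
length: length 20 ✓
GC content: GC 13/20 = 65.0%, outside 41.0–58.7% ✗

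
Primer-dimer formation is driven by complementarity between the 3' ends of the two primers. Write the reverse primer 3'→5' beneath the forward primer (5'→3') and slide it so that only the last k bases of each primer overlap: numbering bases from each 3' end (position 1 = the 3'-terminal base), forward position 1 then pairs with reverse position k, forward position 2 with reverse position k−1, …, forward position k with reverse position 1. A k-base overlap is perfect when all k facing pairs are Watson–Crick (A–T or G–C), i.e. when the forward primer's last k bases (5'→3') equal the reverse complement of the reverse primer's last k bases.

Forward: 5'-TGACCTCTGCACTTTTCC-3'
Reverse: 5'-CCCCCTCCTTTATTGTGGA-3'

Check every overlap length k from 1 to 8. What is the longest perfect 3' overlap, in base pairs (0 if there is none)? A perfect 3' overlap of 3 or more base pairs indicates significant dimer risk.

Longest perfect overlap: 3 complementary base pairs; significant dimer risk (threshold 3).

Last 8 bases (5'→3') — forward …ACTTTTCC, reverse …ATTGTGGA.
Reverse complement of the reverse primer's last 8 bases: TCCACAAT; its first k bases are the reverse complement of the reverse primer's last k bases, so a perfect k-base overlap needs the forward primer's last k bases to equal them.
Comparing (forward last k vs required): k=1: C vs T ✗; k=2: CC vs TC ✗; k=3: TCC vs TCC ✓; k=4: TTCC vs TCCA ✗; k=5: TTTCC vs TCCAC ✗; k=6: TTTTCC vs TCCACA ✗; k=7: CTTTTCC vs TCCACAA ✗; k=8: ACTTTTCC vs TCCACAAT ✗.
Only k = 3 is perfect, so the longest perfect 3' overlap is 3.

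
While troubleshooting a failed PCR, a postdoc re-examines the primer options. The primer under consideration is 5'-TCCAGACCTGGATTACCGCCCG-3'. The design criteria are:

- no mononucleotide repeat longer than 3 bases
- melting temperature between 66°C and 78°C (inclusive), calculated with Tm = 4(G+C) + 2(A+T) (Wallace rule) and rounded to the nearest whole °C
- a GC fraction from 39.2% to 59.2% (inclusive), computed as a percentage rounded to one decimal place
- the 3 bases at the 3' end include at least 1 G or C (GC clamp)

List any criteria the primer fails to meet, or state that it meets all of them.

Fails: GC content.

Base counts: A=4, T=4, G=5, C=9 (length 22).
homopolymer run: longest run = 3 ✓
Tm: Tm = 2·8 + 4·14 = 72°C ✓
GC content: GC 14/22 = 63.6%, outside 39.2–59.2% ✗
GC clamp: 3' end CCG has 3 G/C ✓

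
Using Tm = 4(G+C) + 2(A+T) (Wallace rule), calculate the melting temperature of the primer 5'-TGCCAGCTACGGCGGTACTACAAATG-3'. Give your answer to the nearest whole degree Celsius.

80°C

Base counts: A=7, T=5, G=7, C=7 (length 26).
Tm = 2·(7+5) + 4·(7+7) = 2·12 + 4·14 = 24 + 56 = 80°C.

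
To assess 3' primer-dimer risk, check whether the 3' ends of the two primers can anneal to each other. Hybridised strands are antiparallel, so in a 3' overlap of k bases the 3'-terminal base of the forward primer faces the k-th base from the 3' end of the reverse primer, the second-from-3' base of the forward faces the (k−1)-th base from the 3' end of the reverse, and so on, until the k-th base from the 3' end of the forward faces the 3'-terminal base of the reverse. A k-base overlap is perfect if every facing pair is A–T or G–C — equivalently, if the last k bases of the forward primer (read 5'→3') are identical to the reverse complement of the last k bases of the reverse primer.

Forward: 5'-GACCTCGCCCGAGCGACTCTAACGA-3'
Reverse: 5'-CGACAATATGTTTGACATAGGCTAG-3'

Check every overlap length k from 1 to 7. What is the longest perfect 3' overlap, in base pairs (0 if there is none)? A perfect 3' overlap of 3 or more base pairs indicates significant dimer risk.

Longest perfect overlap: 0 complementary base pairs; below the dimer-risk threshold (threshold 3).

Last 7 bases (5'→3') — forward …CTAACGA, reverse …AGGCTAG.
Reverse complement of the reverse primer's last 7 bases: CTAGCCT; its first k bases are the reverse complement of the reverse primer's last k bases, so a perfect k-base overlap needs the forward primer's last k bases to equal them.
Comparing (forward last k vs required): k=1: A vs C ✗; k=2: GA vs CT ✗; k=3: CGA vs CTA ✗; k=4: ACGA vs CTAG ✗; k=5: AACGA vs CTAGC ✗; k=6: TAACGA vs CTAGCC ✗; k=7: CTAACGA vs CTAGCCT ✗.
No overlap length from 1 to 7 is perfect, so the longest perfect 3' overlap is 0.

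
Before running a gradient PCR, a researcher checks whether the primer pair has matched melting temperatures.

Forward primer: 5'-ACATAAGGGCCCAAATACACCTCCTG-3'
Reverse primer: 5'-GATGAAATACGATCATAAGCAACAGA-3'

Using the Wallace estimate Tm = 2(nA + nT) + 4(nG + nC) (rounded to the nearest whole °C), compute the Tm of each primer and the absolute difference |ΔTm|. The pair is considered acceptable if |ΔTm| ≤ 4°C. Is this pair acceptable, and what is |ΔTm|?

Forward: A=9 T=4 G=4 C=9 → Tm = 2·13 + 4·13 = 78°C.
Reverse: A=13 T=4 G=5 C=4 → Tm = 2·17 + 4·9 = 70°C.
|ΔTm| = |78 − 70| = 8°C, > 4°C.

|ΔTm| = 8°C; the pair is not acceptable.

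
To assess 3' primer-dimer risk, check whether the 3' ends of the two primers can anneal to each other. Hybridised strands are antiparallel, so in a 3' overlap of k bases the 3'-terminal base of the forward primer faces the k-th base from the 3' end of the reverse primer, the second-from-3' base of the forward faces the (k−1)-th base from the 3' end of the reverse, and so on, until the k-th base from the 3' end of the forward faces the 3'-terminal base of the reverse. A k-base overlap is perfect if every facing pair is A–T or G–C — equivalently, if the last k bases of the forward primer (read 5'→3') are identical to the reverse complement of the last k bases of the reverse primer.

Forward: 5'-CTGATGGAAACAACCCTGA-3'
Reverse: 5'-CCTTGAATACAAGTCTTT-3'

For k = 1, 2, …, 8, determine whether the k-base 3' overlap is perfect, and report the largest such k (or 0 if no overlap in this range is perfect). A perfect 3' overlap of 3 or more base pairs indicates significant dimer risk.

Last 8 bases (5'→3') — forward …AACCCTGA, reverse …AAGTCTTT.
Reverse complement of the reverse primer's last 8 bases: AAAGACTT; its first k bases are the reverse complement of the reverse primer's last k bases, so a perfect k-base overlap needs the forward primer's last k bases to equal them.
Comparing (forward last k vs required): k=1: A vs A ✓; k=2: GA vs AA ✗; k=3: TGA vs AAA ✗; k=4: CTGA vs AAAG ✗; k=5: CCTGA vs AAAGA ✗; k=6: CCCTGA vs AAAGAC ✗; k=7: ACCCTGA vs AAAGACT ✗; k=8: AACCCTGA vs AAAGACTT ✗.
Only k = 1 is perfect, so the longest perfect 3' overlap is 1.

Longest perfect overlap: 1 complementary base pair; below the dimer-risk threshold (threshold 3).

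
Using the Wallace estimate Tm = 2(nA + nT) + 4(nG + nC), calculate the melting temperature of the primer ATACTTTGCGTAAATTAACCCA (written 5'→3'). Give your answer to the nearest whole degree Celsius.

Base counts: A=8, T=7, G=2, C=5 (length 22).
Tm = 2·(8+7) + 4·(2+5) = 2·15 + 4·7 = 30 + 28 = 58°C.

58°C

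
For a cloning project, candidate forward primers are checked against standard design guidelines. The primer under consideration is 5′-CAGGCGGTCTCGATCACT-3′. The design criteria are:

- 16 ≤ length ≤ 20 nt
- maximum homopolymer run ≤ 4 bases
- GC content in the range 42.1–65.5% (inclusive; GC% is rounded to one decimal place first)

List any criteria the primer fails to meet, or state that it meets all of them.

Meets all criteria.

Base counts: A=3, T=4, G=5, C=6 (length 18).
length: length 18 ✓
homopolymer run: longest run = 2 ✓
GC content: GC 11/18 = 61.1% ✓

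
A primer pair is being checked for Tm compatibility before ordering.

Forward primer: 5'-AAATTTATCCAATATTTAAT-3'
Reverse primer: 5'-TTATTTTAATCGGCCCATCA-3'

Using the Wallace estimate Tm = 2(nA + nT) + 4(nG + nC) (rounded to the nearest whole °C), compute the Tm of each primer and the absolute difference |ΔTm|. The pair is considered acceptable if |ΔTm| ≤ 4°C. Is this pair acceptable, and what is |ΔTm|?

|ΔTm| = 10°C; the pair is not acceptable.

Forward: A=9 T=9 G=0 C=2 → Tm = 2·18 + 4·2 = 44°C.
Reverse: A=5 T=8 G=2 C=5 → Tm = 2·13 + 4·7 = 54°C.
|ΔTm| = |44 − 54| = 10°C, > 4°C.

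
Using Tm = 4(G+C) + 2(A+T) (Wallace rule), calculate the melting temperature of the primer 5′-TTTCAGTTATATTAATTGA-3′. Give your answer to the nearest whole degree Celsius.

Base counts: A=6, T=10, G=2, C=1 (length 19).
Tm = 2·(6+10) + 4·(2+1) = 2·16 + 4·3 = 32 + 12 = 44°C.

44°C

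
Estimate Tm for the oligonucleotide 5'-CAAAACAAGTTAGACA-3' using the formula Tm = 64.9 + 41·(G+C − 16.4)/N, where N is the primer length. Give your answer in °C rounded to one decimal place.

35.7°C

Base counts: A=9, T=2, G=2, C=3; G+C = 5, N = 16.
Tm = 64.9 + 41·(5 − 16.4)/16 = 64.9 + -467.40/16 = 35.7°C.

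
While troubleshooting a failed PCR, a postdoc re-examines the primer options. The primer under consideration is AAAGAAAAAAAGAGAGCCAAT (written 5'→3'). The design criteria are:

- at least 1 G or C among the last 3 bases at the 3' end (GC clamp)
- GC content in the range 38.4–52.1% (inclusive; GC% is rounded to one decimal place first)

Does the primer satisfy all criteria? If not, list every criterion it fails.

Fails: GC clamp, GC content.

Base counts: A=14, T=1, G=4, C=2 (length 21).
GC clamp: 3' end AAT has 0 G/C, need ≥1 ✗
GC content: GC 6/21 = 28.6%, outside 38.4–52.1% ✗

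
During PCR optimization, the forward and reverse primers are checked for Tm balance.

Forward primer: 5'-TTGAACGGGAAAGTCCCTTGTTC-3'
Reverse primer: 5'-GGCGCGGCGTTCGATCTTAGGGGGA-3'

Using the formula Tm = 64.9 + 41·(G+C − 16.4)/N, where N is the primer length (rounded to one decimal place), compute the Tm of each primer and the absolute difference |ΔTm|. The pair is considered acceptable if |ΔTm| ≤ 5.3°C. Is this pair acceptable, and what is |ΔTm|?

|ΔTm| = 10.6°C; the pair is not acceptable.

Forward: G+C = 11, N = 23 → Tm = 64.9 + 41·(11 − 16.4)/23 = 55.3°C.
Reverse: G+C = 17, N = 25 → Tm = 64.9 + 41·(17 − 16.4)/25 = 65.9°C.
|ΔTm| = |55.3 − 65.9| = 10.6°C, > 5.3°C.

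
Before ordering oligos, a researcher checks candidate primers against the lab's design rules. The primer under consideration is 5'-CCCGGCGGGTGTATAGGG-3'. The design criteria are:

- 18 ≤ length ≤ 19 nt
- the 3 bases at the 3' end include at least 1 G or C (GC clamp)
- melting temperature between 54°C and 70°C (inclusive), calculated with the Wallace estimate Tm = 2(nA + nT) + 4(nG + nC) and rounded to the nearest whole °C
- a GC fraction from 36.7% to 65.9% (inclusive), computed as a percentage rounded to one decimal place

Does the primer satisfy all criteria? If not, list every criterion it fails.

Fails: GC content.

Base counts: A=2, T=3, G=9, C=4 (length 18).
length: length 18 ✓
GC clamp: 3' end GGG has 3 G/C ✓
Tm: Tm = 2·5 + 4·13 = 62°C ✓
GC content: GC 13/18 = 72.2%, outside 36.7–65.9% ✗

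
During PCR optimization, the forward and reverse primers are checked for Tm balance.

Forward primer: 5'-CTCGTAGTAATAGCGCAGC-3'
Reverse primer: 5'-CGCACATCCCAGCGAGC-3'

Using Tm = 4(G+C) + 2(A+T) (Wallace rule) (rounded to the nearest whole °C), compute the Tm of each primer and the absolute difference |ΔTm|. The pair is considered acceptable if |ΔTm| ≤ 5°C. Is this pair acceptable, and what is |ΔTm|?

Forward: A=5 T=4 G=5 C=5 → Tm = 2·9 + 4·10 = 58°C.
Reverse: A=4 T=1 G=4 C=8 → Tm = 2·5 + 4·12 = 58°C.
|ΔTm| = |58 − 58| = 0°C, ≤ 5°C.

|ΔTm| = 0°C; the pair is acceptable.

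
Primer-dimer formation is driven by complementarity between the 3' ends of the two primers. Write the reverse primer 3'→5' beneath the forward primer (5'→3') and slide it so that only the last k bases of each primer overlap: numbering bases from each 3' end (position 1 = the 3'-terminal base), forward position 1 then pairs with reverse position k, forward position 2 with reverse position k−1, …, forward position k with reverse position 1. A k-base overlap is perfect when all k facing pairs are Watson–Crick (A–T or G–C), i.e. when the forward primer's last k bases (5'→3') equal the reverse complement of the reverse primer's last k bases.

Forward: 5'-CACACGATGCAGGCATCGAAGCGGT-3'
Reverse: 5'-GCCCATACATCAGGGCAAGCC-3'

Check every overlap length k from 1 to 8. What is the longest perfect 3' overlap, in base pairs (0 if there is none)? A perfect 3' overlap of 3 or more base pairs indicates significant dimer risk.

Last 8 bases (5'→3') — forward …GAAGCGGT, reverse …GGCAAGCC.
Reverse complement of the reverse primer's last 8 bases: GGCTTGCC; its first k bases are the reverse complement of the reverse primer's last k bases, so a perfect k-base overlap needs the forward primer's last k bases to equal them.
Comparing (forward last k vs required): k=1: T vs G ✗; k=2: GT vs GG ✗; k=3: GGT vs GGC ✗; k=4: CGGT vs GGCT ✗; k=5: GCGGT vs GGCTT ✗; k=6: AGCGGT vs GGCTTG ✗; k=7: AAGCGGT vs GGCTTGC ✗; k=8: GAAGCGGT vs GGCTTGCC ✗.
No overlap length from 1 to 8 is perfect, so the longest perfect 3' overlap is 0.

Longest perfect overlap: 0 complementary base pairs; below the dimer-risk threshold (threshold 3).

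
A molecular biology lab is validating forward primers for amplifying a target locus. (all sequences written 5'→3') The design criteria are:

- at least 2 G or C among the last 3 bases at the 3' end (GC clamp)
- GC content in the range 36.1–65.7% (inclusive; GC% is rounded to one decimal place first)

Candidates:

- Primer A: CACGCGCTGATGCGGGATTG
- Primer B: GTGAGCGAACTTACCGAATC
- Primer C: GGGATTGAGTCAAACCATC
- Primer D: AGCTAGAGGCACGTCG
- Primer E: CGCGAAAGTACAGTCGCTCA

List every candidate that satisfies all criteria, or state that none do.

Primer D only.

Primer A (20 nt, A=3 T=4 G=8 C=5): 3' end TTG has 1 G/C, need ≥2 ✗; GC 13/20 = 65.0% ✓ — fails.
Primer B (20 nt, A=6 T=4 G=5 C=5): 3' end ATC has 1 G/C, need ≥2 ✗; GC 10/20 = 50.0% ✓ — fails.
Primer C (19 nt, A=6 T=4 G=5 C=4): 3' end ATC has 1 G/C, need ≥2 ✗; GC 9/19 = 47.4% ✓ — fails.
Primer D (16 nt, A=4 T=2 G=6 C=4): 3' end TCG has 2 G/C ✓; GC 10/16 = 62.5% ✓ — passes.
Primer E (20 nt, A=6 T=3 G=5 C=6): 3' end TCA has 1 G/C, need ≥2 ✗; GC 11/20 = 55.0% ✓ — fails.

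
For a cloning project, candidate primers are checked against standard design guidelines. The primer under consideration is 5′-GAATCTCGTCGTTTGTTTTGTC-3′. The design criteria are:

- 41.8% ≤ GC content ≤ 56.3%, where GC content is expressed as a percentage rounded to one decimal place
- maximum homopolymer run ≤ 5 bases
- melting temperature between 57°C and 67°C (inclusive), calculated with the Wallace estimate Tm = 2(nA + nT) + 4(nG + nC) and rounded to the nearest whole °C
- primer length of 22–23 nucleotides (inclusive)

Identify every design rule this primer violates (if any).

Base counts: A=2, T=11, G=5, C=4 (length 22).
GC content: GC 9/22 = 40.9%, outside 41.8–56.3% ✗
homopolymer run: longest run = 4 ✓
Tm: Tm = 2·13 + 4·9 = 62°C ✓
length: length 22 ✓

Fails: GC content.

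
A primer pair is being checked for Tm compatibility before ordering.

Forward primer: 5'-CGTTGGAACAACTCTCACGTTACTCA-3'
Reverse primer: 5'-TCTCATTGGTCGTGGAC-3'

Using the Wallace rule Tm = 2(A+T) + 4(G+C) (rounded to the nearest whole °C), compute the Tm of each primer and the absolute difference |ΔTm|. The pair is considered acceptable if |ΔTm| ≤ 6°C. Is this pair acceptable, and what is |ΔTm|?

|ΔTm| = 24°C; the pair is not acceptable.

Forward: A=7 T=7 G=4 C=8 → Tm = 2·14 + 4·12 = 76°C.
Reverse: A=2 T=6 G=5 C=4 → Tm = 2·8 + 4·9 = 52°C.
|ΔTm| = |76 − 52| = 24°C, > 6°C.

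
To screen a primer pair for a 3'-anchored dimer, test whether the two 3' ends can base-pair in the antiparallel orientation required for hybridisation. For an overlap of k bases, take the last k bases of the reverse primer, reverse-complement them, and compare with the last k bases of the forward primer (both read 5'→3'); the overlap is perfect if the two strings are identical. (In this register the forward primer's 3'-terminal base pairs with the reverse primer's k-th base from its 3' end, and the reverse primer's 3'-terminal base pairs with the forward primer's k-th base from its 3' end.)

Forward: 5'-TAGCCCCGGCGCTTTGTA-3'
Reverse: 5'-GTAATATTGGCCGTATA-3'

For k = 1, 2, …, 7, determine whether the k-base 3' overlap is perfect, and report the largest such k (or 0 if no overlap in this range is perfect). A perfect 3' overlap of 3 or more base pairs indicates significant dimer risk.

Longest perfect overlap: 2 complementary base pairs; below the dimer-risk threshold (threshold 3).

Last 7 bases (5'→3') — forward …CTTTGTA, reverse …CCGTATA.
Reverse complement of the reverse primer's last 7 bases: TATACGG; its first k bases are the reverse complement of the reverse primer's last k bases, so a perfect k-base overlap needs the forward primer's last k bases to equal them.
Comparing (forward last k vs required): k=1: A vs T ✗; k=2: TA vs TA ✓; k=3: GTA vs TAT ✗; k=4: TGTA vs TATA ✗; k=5: TTGTA vs TATAC ✗; k=6: TTTGTA vs TATACG ✗; k=7: CTTTGTA vs TATACGG ✗.
Only k = 2 is perfect, so the longest perfect 3' overlap is 2.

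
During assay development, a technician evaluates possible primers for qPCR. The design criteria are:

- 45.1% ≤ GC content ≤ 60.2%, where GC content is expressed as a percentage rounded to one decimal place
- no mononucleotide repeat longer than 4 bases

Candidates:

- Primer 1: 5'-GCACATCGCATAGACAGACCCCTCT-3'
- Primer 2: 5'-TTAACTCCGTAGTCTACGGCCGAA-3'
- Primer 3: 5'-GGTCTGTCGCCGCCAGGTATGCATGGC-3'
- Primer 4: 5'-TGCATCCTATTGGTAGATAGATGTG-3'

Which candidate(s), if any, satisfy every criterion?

Primer 1 and Primer 2.

Primer 1 (25 nt, A=7 T=4 G=4 C=10): GC 14/25 = 56.0% ✓; longest run = 4 ✓ — passes.
Primer 2 (24 nt, A=6 T=6 G=5 C=7): GC 12/24 = 50.0% ✓; longest run = 2 ✓ — passes.
Primer 3 (27 nt, A=3 T=6 G=10 C=8): GC 18/27 = 66.7%, outside 45.1–60.2% ✗; longest run = 2 ✓ — fails.
Primer 4 (25 nt, A=6 T=9 G=7 C=3): GC 10/25 = 40.0%, outside 45.1–60.2% ✗; longest run = 2 ✓ — fails.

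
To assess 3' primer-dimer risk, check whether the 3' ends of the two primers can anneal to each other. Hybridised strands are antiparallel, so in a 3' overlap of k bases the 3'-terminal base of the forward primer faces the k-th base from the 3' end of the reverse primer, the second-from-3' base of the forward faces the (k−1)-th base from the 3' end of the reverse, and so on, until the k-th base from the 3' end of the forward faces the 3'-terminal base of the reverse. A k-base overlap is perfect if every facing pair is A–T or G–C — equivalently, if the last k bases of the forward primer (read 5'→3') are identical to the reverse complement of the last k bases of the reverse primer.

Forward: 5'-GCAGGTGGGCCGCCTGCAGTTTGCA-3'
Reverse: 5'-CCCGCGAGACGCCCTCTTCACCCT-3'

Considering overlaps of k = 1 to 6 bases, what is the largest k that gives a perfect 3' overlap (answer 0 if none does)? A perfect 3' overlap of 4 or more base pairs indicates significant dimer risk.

Longest perfect overlap: 1 complementary base pair; below the dimer-risk threshold (threshold 4).

Last 6 bases (5'→3') — forward …TTTGCA, reverse …CACCCT.
Reverse complement of the reverse primer's last 6 bases: AGGGTG; its first k bases are the reverse complement of the reverse primer's last k bases, so a perfect k-base overlap needs the forward primer's last k bases to equal them.
Comparing (forward last k vs required): k=1: A vs A ✓; k=2: CA vs AG ✗; k=3: GCA vs AGG ✗; k=4: TGCA vs AGGG ✗; k=5: TTGCA vs AGGGT ✗; k=6: TTTGCA vs AGGGTG ✗.
Only k = 1 is perfect, so the longest perfect 3' overlap is 1.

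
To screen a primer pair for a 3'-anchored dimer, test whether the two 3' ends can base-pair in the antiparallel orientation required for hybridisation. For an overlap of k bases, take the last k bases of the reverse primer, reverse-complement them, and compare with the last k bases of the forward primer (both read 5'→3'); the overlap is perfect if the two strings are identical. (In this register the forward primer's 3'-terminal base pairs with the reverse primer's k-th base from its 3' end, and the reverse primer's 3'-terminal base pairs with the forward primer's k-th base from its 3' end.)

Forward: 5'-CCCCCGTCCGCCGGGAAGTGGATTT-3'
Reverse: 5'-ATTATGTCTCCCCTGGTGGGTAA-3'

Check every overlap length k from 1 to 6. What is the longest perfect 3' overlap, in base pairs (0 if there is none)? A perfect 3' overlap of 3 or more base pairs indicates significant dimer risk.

Last 6 bases (5'→3') — forward …GGATTT, reverse …GGGTAA.
Reverse complement of the reverse primer's last 6 bases: TTACCC; its first k bases are the reverse complement of the reverse primer's last k bases, so a perfect k-base overlap needs the forward primer's last k bases to equal them.
Comparing (forward last k vs required): k=1: T vs T ✓; k=2: TT vs TT ✓; k=3: TTT vs TTA ✗; k=4: ATTT vs TTAC ✗; k=5: GATTT vs TTACC ✗; k=6: GGATTT vs TTACCC ✗.
Perfect overlaps at k = 1, 2; the largest is 2.

Longest perfect overlap: 2 complementary base pairs; below the dimer-risk threshold (threshold 3).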